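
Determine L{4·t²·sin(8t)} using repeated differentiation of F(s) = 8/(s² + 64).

F(s) = 8/(s² + 64). F'(s) = -16s/(s² + 64)². F''(s) = -16(64 - 3s²)/(s² + 64)³ = (48s² - 1024)/(s² + 64)³. So L{t²·sin(8t)} = (-1)² F''(s) = (48s² - 1024)/(s² + 64)³. Then L{4·t²·sin(8t)} = 4·(48s² - 1024)/(s² + 64)³ = (192s² - 4096)/(s² + 64)³

Final answer: (192s² - 4096)/(s² + 64)³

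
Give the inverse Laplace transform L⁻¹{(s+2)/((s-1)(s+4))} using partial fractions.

Using partial fractions, f(t) = (3e^t + 2e^(-4t))/5

Final answer: (3e^t + 2e^(-4t))/5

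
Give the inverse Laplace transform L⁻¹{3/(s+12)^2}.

L⁻¹{n!/(s-a)^(n+1)} = t^n·e^(at) with n=1, a=-12. So L⁻¹{1/(s+12)^2} = t·e^(-12t), and L⁻¹{3/(s+12)^2} = (3/1)·t·e^(-12t) = 3·t·e^(-12t)

Final answer: 3·t·e^(-12t)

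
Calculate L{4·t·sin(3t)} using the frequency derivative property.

L{sin(3t)} = 3/(s² + 9). By L{t·f(t)} = -F'(s): -d/ds[3/(s² + 9)] = -(3)·(-2s)/(s² + 9)² = 6s/(s² + 9)². Then L{4·t·sin(3t)} = 4·6s/(s² + 9)² = 24s/(s² + 9)²

Final answer: 24s/(s² + 9)²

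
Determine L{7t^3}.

L{t^n} = n!/s^(n+1). So L{7t^3} = 7·3!/s^4 = 42/s^4

Final answer: 42/s^4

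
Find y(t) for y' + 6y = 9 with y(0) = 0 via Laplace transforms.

sY + 6Y = 9/s. Y = 9/(s(s+6)). Partial fractions: Y = 3/2/s - 3/2/(s+6)

Final answer: y(t) = 3/2(1 - e^(-6t))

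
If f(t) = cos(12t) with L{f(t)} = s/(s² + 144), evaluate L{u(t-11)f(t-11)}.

Time shift theorem: L{u(t-a)f(t-a)} = e^(-as)F(s). Here a=11, F(s) = s/(s² + 144), so L{u(t-11)f(t-11)} = e^(-11s)·s/(s² + 144)

Final answer: e^(-11s)·s/(s² + 144)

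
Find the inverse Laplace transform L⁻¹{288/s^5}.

L⁻¹{n!/s^(n+1)} = t^n with n=4. So L⁻¹{24/s^5} = t^4, and L⁻¹{288/s^5} = (288/24)·t^4 = 12·t^4

Final answer: 12·t^4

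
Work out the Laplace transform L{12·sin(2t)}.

L{sin(ωt)} = ω/(s² + ω²), so L{sin(2t)} = 2/(s² + 4). Then L{12·sin(2t)} = 12·2/(s² + 4) = 24/(s² + 4)

Final answer: 24/(s² + 4)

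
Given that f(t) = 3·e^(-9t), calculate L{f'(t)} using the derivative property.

f(0) = 3, F(s) = 3/(s+9). L{f'(t)} = s·F(s) - f(0) = 3s/(s+9) - 3 = (3s - 3(s+9))/(s+9) = -27/(s+9)

Final answer: -27/(s+9)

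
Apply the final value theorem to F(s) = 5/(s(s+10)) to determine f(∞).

f(∞) = lim_{s→0} s·5/(s(s+10)) = lim_{s→0} 5/(s+10) = 5/10 = 1/2

Final answer: 1/2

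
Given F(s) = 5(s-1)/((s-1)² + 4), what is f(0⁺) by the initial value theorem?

f(0⁺) = lim_{s→∞} sF(s) = lim_{s→∞} 5s(s-1)/((s-1)² + 4) = 5

Final answer: 5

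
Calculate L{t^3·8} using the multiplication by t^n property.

L{8} = 8/s. d^1/ds^1[1/s] = -1/s². d^2/ds^2[1/s] = 2/s^3. d^3/ds^3[1/s] = -6/s^4. So L{t^3} = (-1)^{3}·-6/s^4 = 6/s^4. Then L{t^3·8} = 8·6/s^4 = 48/s^4

Final answer: 48/s^4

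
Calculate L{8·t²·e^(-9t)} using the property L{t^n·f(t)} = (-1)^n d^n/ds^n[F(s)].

L{e^(-9t)} = 1/(s+9). d/ds[1/(s+9)] = -1/(s+9)². d²/ds²[1/(s+9)] = 2/(s+9)³. So L{t²·e^(-9t)} = (-1)² · 2/(s+9)³ = 2/(s+9)³. Then L{8·t²·e^(-9t)} = 8·2/(s+9)³ = 16/(s+9)³

Final answer: 16/(s+9)³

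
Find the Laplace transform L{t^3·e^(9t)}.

L{t^n·e^(at)} = n!/(s-a)^(n+1), so L{t^3·e^(9t)} = 6/(s-9)^4

Final answer: 6/(s-9)^4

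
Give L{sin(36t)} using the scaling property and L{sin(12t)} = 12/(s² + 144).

Using L{f(at)} = (1/a)F(s/a) with a=3: L{sin(36t)} = (1/3) · 12/((s/3)² + 144) = (1/3) · 12·9/(s² + 1296) = 36/(s² + 1296)

Final answer: 36/(s² + 1296)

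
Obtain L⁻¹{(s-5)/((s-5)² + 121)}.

Using frequency shift: L⁻¹{(s-a)/((s-a)² + b²)} = e^(at)cos(bt). Here a=5, b=11

Final answer: e^(5t)·cos(11t)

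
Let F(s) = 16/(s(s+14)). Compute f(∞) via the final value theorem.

f(∞) = lim_{s→0} s·16/(s(s+14)) = lim_{s→0} 16/(s+14) = 16/14 = 8/7

Final answer: 8/7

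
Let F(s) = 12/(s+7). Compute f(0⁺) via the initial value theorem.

f(0⁺) = lim_{s→∞} s·12/(s+7) = lim_{s→∞} 12s/(s+7) = 12

Final answer: 12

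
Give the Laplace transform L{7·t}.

L{t^n} = n!/s^(n+1), so L{t} = 1/s^2. Then L{7·t} = 7·1/s^2 = 7/s^2

Final answer: 7/s^2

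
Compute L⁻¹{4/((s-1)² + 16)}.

Form: b/((s-a)² + b²) → e^(at)sin(bt). With a=1, b=4

Final answer: e^t·sin(4t)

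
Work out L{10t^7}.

L{t^n} = n!/s^(n+1). So L{10t^7} = 10·7!/s^8 = 50400/s^8

Final answer: 50400/s^8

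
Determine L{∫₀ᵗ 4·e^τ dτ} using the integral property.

L{∫₀ᵗ f(τ)dτ} = F(s)/s with F(s) = 4/(s-1), so L{∫₀ᵗ 4·e^τ dτ} = 4/(s(s-1))

Final answer: 4/(s(s-1))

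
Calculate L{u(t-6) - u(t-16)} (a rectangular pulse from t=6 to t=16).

L{u(t-a)} = e^(-as)/s. L{u(t-6) - u(t-16)} = (e^(-6s) - e^(-16s))/s

Final answer: (e^(-6s) - e^(-16s))/s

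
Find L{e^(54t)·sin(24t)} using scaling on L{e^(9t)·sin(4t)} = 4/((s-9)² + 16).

Scaling with a=6: L{e^(54t)·sin(24t)} = (1/6) · 4/((s/6-9)² + 16). Simplifying: 24/((s-54)² + 576)

Final answer: 24/((s-54)² + 576)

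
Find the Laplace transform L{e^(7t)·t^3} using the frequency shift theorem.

L{e^(at)·t^n} = n!/(s-a)^(n+1), so L{e^(7t)·t^3} = 6/(s-7)^4

Final answer: 6/(s-7)^4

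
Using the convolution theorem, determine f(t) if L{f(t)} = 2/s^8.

2/s^8 = (2/s)·(1/s^7) = L{2}·L{t^6/720}. By convolution, f(t) = 2*t^6/720 = ∫₀ᵗ 2·τ^6/720 dτ = 2·t^7/5040

Final answer: 2·t^7/5040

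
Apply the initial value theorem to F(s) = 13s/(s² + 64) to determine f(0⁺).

f(0⁺) = lim_{s→∞} s·13s/(s² + 64) = lim_{s→∞} 13s²/(s² + 64) = 13

Final answer: 13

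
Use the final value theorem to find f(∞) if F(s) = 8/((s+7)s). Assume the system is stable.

f(∞) = lim_{s→0} sF(s) = lim_{s→0} 8/(s+7) = 8/7

Final answer: 8/7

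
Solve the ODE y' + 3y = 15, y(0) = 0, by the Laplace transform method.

sY + 3Y = 15/s. Y = 15/(s(s+3)). Partial fractions: Y = 5/s - 5/(s+3)

Final answer: y(t) = 5(1 - e^(-3t))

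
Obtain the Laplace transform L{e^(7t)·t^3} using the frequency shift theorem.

L{e^(at)·t^n} = n!/(s-a)^(n+1), so L{e^(7t)·t^3} = 6/(s-7)^4

Final answer: 6/(s-7)^4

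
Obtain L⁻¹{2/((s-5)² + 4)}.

Form: b/((s-a)² + b²) → e^(at)sin(bt). With a=5, b=2

Final answer: e^(5t)·sin(2t)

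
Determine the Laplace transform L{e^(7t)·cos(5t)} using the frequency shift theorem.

Frequency shift: L{e^(at)f(t)} = F(s-a). L{e^(7t)·cos(5t)} = (s-7)/((s-7)² + 25)

Final answer: (s-7)/((s-7)² + 25)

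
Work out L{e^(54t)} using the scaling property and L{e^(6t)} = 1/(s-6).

Using L{f(at)} = (1/a)F(s/a) with a=9 and f(t) = e^(6t): L{e^(54t)} = (1/9) · 1/((s/9)-6) = (1/9) · 9/(s-54) = 1/(s-54)

Final answer: 1/(s-54)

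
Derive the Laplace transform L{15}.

L{15} = 15 · L{1} = 15/s

Final answer: 15/s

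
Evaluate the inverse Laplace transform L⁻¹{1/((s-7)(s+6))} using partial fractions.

Decompose: A/(s-7) + B/(s+6). A = 1/13, B = -1/13. f(t) = (e^(7t) - e^(-6t))/13

Final answer: (e^(7t) - e^(-6t))/13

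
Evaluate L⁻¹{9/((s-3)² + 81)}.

Form: b/((s-a)² + b²) → e^(at)sin(bt). With a=3, b=9

Final answer: e^(3t)·sin(9t)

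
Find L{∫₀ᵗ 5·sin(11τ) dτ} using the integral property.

L{∫₀ᵗ f(τ)dτ} = F(s)/s with F(s) = 55/(s² + 121), so the result is (55/(s² + 121))/s = 55/(s(s² + 121))

Final answer: 55/(s(s² + 121))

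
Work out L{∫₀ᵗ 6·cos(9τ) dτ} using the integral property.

L{∫₀ᵗ f(τ)dτ} = F(s)/s with F(s) = 6s/(s² + 81), so the result is (6s/(s² + 81))/s = 6/(s² + 81)

Final answer: 6/(s² + 81)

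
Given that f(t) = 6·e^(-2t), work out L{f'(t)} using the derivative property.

f(0) = 6, F(s) = 6/(s+2). L{f'(t)} = s·F(s) - f(0) = 6s/(s+2) - 6 = (6s - 6(s+2))/(s+2) = -12/(s+2)

Final answer: -12/(s+2)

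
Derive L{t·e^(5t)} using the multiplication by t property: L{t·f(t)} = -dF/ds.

Using L{t^n·e^(at)} = n!/(s-a)^(n+1), L{t·e^(5t)} = 1/(s-5)^2

Final answer: 1/(s-5)^2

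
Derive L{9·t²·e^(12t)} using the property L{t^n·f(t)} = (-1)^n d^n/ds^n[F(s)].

L{e^(12t)} = 1/(s-12). d/ds[1/(s-12)] = -1/(s-12)². d²/ds²[1/(s-12)] = 2/(s-12)³. So L{t²·e^(12t)} = (-1)² · 2/(s-12)³ = 2/(s-12)³. Then L{9·t²·e^(12t)} = 9·2/(s-12)³ = 18/(s-12)³

Final answer: 18/(s-12)³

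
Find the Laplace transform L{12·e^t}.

L{e^(at)} = 1/(s-a), so L{e^t} = 1/(s-1). Then L{12·e^t} = 12/(s-1)

Final answer: 12/(s-1)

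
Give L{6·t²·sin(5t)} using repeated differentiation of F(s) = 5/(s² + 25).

F(s) = 5/(s² + 25). F'(s) = -10s/(s² + 25)². F''(s) = -10(25 - 3s²)/(s² + 25)³ = (30s² - 250)/(s² + 25)³. So L{t²·sin(5t)} = (-1)² F''(s) = (30s² - 250)/(s² + 25)³. Then L{6·t²·sin(5t)} = 6·(30s² - 250)/(s² + 25)³ = (180s² - 1500)/(s² + 25)³

Final answer: (180s² - 1500)/(s² + 25)³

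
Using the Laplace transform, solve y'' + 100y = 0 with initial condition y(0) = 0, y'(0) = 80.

L{y''} + 100L{y} = 0. s²Y - 0 - 80 + 100Y = 0. Y(s² + 100) = 80. Y = (80)/(s² + 100). Inverting: y(t) = 8sin(10t)

Final answer: y(t) = 8sin(10t)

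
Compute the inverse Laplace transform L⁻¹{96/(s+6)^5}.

L⁻¹{n!/(s-a)^(n+1)} = t^n·e^(at) with n=4, a=-6. So L⁻¹{24/(s+6)^5} = t^4·e^(-6t), and L⁻¹{96/(s+6)^5} = (96/24)·t^4·e^(-6t) = 4·t^4·e^(-6t)

Final answer: 4·t^4·e^(-6t)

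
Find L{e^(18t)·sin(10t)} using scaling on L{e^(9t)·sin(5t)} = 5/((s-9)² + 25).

Scaling with a=2: L{e^(18t)·sin(10t)} = (1/2) · 5/((s/2-9)² + 25). Simplifying: 10/((s-18)² + 100)

Final answer: 10/((s-18)² + 100)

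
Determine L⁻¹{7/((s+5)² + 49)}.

Form: b/((s-a)² + b²) → e^(at)sin(bt). With a=-5, b=7

Final answer: e^(-5t)·sin(7t)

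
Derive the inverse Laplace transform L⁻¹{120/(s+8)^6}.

L⁻¹{n!/(s-a)^(n+1)} = t^n·e^(at), so L⁻¹{120/(s+8)^6} = t^5·e^(-8t)

Final answer: t^5·e^(-8t)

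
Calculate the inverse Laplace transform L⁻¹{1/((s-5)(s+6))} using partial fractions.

Decompose: A/(s-5) + B/(s+6). A = 1/11, B = -1/11. f(t) = (e^(5t) - e^(-6t))/11

Final answer: (e^(5t) - e^(-6t))/11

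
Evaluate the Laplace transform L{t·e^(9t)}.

L{t^n·e^(at)} = n!/(s-a)^(n+1), so L{t·e^(9t)} = 1/(s-9)^2

Final answer: 1/(s-9)^2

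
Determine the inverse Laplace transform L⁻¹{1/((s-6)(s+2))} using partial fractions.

Decompose: A/(s-6) + B/(s+2). A = 1/8, B = -1/8. f(t) = (e^(6t) - e^(-2t))/8

Final answer: (e^(6t) - e^(-2t))/8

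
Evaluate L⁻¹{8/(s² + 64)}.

This is the form c·a/(s² + a²) with a = 8. L⁻¹ = sin(8t)

Final answer: sin(8t)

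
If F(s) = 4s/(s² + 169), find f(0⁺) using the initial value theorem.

f(0⁺) = lim_{s→∞} s·4s/(s² + 169) = lim_{s→∞} 4s²/(s² + 169) = 4

Final answer: 4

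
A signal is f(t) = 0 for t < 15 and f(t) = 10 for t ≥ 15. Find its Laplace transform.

f(t) = 10·u(t-15). L{u(t-15)} = e^(-15s)/s, so L{f(t)} = 10·e^(-15s)/s

Final answer: 10·e^(-15s)/s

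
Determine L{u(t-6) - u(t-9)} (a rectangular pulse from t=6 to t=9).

L{u(t-a)} = e^(-as)/s. L{u(t-6) - u(t-9)} = (e^(-6s) - e^(-9s))/s

Final answer: (e^(-6s) - e^(-9s))/s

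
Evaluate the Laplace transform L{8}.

L{8} = 8 · L{1} = 8/s

Final answer: 8/s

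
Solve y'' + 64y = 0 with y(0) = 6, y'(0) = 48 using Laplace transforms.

L{y''} + 64L{y} = 0. s²Y - 6s - 48 + 64Y = 0. Y(s² + 64) = 6s + 48. Y = (6s + 48)/(s² + 64). Inverting: y(t) = 6cos(8t) + 6sin(8t)

Final answer: y(t) = 6cos(8t) + 6sin(8t)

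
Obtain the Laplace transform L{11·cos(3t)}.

L{cos(ωt)} = s/(s² + ω²), so L{cos(3t)} = s/(s² + 9). Then L{11·cos(3t)} = 11·s/(s² + 9) = 11s/(s² + 9)

Final answer: 11s/(s² + 9)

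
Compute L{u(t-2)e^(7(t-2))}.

u(t-a)f(t-a) with f(t)=e^(7t). L{e^(7t)} = 1/(s-7). By time shift: e^(-2s)/(s-7)

Final answer: e^(-2s)/(s-7)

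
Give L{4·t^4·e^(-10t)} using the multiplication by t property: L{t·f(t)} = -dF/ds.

Using L{t^n·e^(at)} = n!/(s-a)^(n+1), L{t^4·e^(-10t)} = 24/(s+10)^5, so L{4·t^4·e^(-10t)} = 4·24/(s+10)^5 = 96/(s+10)^5

Final answer: 96/(s+10)^5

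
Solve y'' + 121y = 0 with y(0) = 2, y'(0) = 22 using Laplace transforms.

L{y''} + 121L{y} = 0. s²Y - 2s - 22 + 121Y = 0. Y(s² + 121) = 2s + 22. Y = (2s + 22)/(s² + 121). Inverting: y(t) = 2cos(11t) + 2sin(11t)

Final answer: y(t) = 2cos(11t) + 2sin(11t)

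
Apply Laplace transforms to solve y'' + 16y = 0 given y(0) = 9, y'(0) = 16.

L{y''} + 16L{y} = 0. s²Y - 9s - 16 + 16Y = 0. Y(s² + 16) = 9s + 16. Y = (9s + 16)/(s² + 16). Inverting: y(t) = 9cos(4t) + 4sin(4t)

Final answer: y(t) = 9cos(4t) + 4sin(4t)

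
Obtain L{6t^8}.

L{t^n} = n!/s^(n+1). So L{6t^8} = 6·8!/s^9 = 241920/s^9

Final answer: 241920/s^9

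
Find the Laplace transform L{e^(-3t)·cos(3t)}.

L{e^(at)·cos(ωt)} = (s-a)/((s-a)² + ω²), so L{e^(-3t)·cos(3t)} = (s+3)/((s+3)² + 9)

Final answer: (s+3)/((s+3)² + 9)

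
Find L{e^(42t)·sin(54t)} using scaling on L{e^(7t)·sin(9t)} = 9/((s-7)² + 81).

Scaling with a=6: L{e^(42t)·sin(54t)} = (1/6) · 9/((s/6-7)² + 81). Simplifying: 54/((s-42)² + 2916)

Final answer: 54/((s-42)² + 2916)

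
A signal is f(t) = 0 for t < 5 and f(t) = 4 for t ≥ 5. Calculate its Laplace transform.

f(t) = 4·u(t-5). L{u(t-5)} = e^(-5s)/s, so L{f(t)} = 4·e^(-5s)/s

Final answer: 4·e^(-5s)/s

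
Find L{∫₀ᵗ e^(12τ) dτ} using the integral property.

L{∫₀ᵗ f(τ)dτ} = F(s)/s with F(s) = 1/(s-12), so L{∫₀ᵗ e^(12τ) dτ} = 1/(s(s-12))

Final answer: 1/(s(s-12))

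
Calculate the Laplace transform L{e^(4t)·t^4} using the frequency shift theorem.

L{e^(at)·t^n} = n!/(s-a)^(n+1), so L{e^(4t)·t^4} = 24/(s-4)^5

Final answer: 24/(s-4)^5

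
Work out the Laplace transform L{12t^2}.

L{12t^2} = 12 · L{t^2} = 12 · 2/s^3 = 24/s^3

Final answer: 24/s^3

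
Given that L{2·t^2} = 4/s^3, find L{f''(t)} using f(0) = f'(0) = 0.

L{f''(t)} = s²F(s) - sf(0) - f'(0) = s²·4/s^3 - 0 - 0 = 4/s

Final answer: 4/s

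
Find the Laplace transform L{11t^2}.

L{11t^2} = 11 · L{t^2} = 11 · 2/s^3 = 22/s^3

Final answer: 22/s^3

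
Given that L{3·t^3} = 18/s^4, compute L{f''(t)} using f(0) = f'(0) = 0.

L{f''(t)} = s²F(s) - sf(0) - f'(0) = s²·18/s^4 - 0 - 0 = 18/s^2

Final answer: 18/s^2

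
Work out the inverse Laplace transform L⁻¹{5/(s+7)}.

L⁻¹{1/(s-a)} = e^(at), so L⁻¹{1/(s+7)} = e^(-7t), and L⁻¹{5/(s+7)} = 5·e^(-7t)

Final answer: 5·e^(-7t)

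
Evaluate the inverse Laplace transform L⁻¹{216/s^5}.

L⁻¹{n!/s^(n+1)} = t^n with n=4. So L⁻¹{24/s^5} = t^4, and L⁻¹{216/s^5} = (216/24)·t^4 = 9·t^4

Final answer: 9·t^4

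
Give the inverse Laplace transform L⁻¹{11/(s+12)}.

L⁻¹{1/(s-a)} = e^(at), so L⁻¹{1/(s+12)} = e^(-12t), and L⁻¹{11/(s+12)} = 11·e^(-12t)

Final answer: 11·e^(-12t)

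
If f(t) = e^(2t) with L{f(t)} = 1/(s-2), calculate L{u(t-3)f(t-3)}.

Time shift theorem: L{u(t-a)f(t-a)} = e^(-as)F(s). Here a=3, F(s) = 1/(s-2), so L{u(t-3)f(t-3)} = e^(-3s)·1/(s-2)

Final answer: e^(-3s)·1/(s-2)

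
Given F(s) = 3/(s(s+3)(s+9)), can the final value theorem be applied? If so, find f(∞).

Poles of sF(s) = 3/((s+3)(s+9)) are at s = -3 and s = -9, both in the left half-plane. Theorem applies. f(∞) = lim_{s→0} sF(s) = 3/(3·9) = 1/9

Final answer: 1/9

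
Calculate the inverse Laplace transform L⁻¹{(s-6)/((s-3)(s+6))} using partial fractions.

Using partial fractions, f(t) = (-3e^(3t) + 12e^(-6t))/9

Final answer: (-3e^(3t) + 12e^(-6t))/9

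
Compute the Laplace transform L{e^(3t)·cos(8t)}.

L{e^(at)·cos(ωt)} = (s-a)/((s-a)² + ω²), so L{e^(3t)·cos(8t)} = (s-3)/((s-3)² + 64)

Final answer: (s-3)/((s-3)² + 64)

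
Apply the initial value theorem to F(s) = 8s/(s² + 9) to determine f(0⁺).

f(0⁺) = lim_{s→∞} s·8s/(s² + 9) = lim_{s→∞} 8s²/(s² + 9) = 8

Final answer: 8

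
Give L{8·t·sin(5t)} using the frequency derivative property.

L{sin(5t)} = 5/(s² + 25). By L{t·f(t)} = -F'(s): -d/ds[5/(s² + 25)] = -(5)·(-2s)/(s² + 25)² = 10s/(s² + 25)². Then L{8·t·sin(5t)} = 8·10s/(s² + 25)² = 80s/(s² + 25)²

Final answer: 80s/(s² + 25)²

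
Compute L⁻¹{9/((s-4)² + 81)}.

Form: b/((s-a)² + b²) → e^(at)sin(bt). With a=4, b=9

Final answer: e^(4t)·sin(9t)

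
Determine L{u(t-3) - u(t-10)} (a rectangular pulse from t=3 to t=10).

L{u(t-a)} = e^(-as)/s. L{u(t-3) - u(t-10)} = (e^(-3s) - e^(-10s))/s

Final answer: (e^(-3s) - e^(-10s))/s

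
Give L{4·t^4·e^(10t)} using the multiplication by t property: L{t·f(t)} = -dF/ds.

Using L{t^n·e^(at)} = n!/(s-a)^(n+1), L{t^4·e^(10t)} = 24/(s-10)^5, so L{4·t^4·e^(10t)} = 4·24/(s-10)^5 = 96/(s-10)^5

Final answer: 96/(s-10)^5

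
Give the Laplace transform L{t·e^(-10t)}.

L{t^n·e^(at)} = n!/(s-a)^(n+1), so L{t·e^(-10t)} = 1/(s+10)^2

Final answer: 1/(s+10)^2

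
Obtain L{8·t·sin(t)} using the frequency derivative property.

L{sin(t)} = 1/(s² + 1). By L{t·f(t)} = -F'(s): -d/ds[1/(s² + 1)] = -(1)·(-2s)/(s² + 1)² = 2s/(s² + 1)². Then L{8·t·sin(t)} = 8·2s/(s² + 1)² = 16s/(s² + 1)²

Final answer: 16s/(s² + 1)²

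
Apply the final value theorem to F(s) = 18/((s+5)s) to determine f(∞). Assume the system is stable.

f(∞) = lim_{s→0} sF(s) = lim_{s→0} 18/(s+5) = 18/5

Final answer: 18/5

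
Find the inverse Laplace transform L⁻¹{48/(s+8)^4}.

L⁻¹{n!/(s-a)^(n+1)} = t^n·e^(at) with n=3, a=-8. So L⁻¹{6/(s+8)^4} = t^3·e^(-8t), and L⁻¹{48/(s+8)^4} = (48/6)·t^3·e^(-8t) = 8·t^3·e^(-8t)

Final answer: 8·t^3·e^(-8t)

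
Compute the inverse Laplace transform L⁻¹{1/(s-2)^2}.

L⁻¹{n!/(s-a)^(n+1)} = t^n·e^(at), so L⁻¹{1/(s-2)^2} = t·e^(2t)

Final answer: t·e^(2t)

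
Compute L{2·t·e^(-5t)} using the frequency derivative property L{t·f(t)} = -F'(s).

L{e^(-5t)} = 1/(s+5). By frequency derivative: L{t·e^(-5t)} = -d/ds[1/(s+5)] = -(-1)/(s+5)² = 1/(s+5)². Then L{2·t·e^(-5t)} = 2·1/(s+5)² = 2/(s+5)²

Final answer: 2/(s+5)²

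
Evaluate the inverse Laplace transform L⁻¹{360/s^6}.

L⁻¹{n!/s^(n+1)} = t^n with n=5. So L⁻¹{120/s^6} = t^5, and L⁻¹{360/s^6} = (360/120)·t^5 = 3·t^5

Final answer: 3·t^5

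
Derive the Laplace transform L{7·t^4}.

L{t^n} = n!/s^(n+1), so L{t^4} = 24/s^5. Then L{7·t^4} = 7·24/s^5 = 168/s^5

Final answer: 168/s^5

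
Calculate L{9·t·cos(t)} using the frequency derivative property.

L{cos(t)} = s/(s² + 1). Derivative: d/ds[s/(s² + 1)] = [(s² + 1) - s·2s]/(s² + 1)² = (1 - s²)/(s² + 1)². So L{t·cos(t)} = -F'(s) = (s² - 1)/(s² + 1)². Then L{9·t·cos(t)} = 9·(s² - 1)/(s² + 1)²

Final answer: 9·(s² - 1)/(s² + 1)²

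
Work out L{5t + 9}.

L{5t + 9} = 5·L{t} + 9·L{1} = 5/s² + 9/s

Final answer: 5/s² + 9/s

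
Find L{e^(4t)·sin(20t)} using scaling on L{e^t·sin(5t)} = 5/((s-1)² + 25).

Scaling with a=4: L{e^(4t)·sin(20t)} = (1/4) · 5/((s/4-1)² + 25). Simplifying: 20/((s-4)² + 400)

Final answer: 20/((s-4)² + 400)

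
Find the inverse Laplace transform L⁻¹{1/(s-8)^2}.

L⁻¹{n!/(s-a)^(n+1)} = t^n·e^(at), so L⁻¹{1/(s-8)^2} = t·e^(8t)

Final answer: t·e^(8t)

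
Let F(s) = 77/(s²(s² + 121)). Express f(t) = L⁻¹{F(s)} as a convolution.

77/(s²(s² + 121)) = (1/s²)·(77/(s² + 121)) = L{t}·L{7·sin(11t)}. So f(t) = t*(7·sin(11t)) = ∫₀ᵗ 7τ·sin(11(t-τ)) dτ

Final answer: ∫₀ᵗ 7τ·sin(11(t-τ)) dτ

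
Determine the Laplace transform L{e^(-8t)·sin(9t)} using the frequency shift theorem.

Frequency shift: L{e^(at)f(t)} = F(s-a). L{e^(-8t)·sin(9t)} = 9/((s+8)² + 81)

Final answer: 9/((s+8)² + 81)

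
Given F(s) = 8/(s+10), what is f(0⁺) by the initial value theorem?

f(0⁺) = lim_{s→∞} s·8/(s+10) = lim_{s→∞} 8s/(s+10) = 8

Final answer: 8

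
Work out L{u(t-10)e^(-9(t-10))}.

u(t-a)f(t-a) with f(t)=e^(-9t). L{e^(-9t)} = 1/(s+9). By time shift: e^(-10s)/(s+9)

Final answer: e^(-10s)/(s+9)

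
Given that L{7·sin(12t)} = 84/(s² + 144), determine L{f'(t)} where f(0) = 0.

L{f'(t)} = s·F(s) - f(0) = s·84/(s² + 144) - 0 = 84s/(s² + 144)

Final answer: 84s/(s² + 144)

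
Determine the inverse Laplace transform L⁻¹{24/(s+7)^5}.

L⁻¹{n!/(s-a)^(n+1)} = t^n·e^(at) with n=4, a=-7. So L⁻¹{24/(s+7)^5} = t^4·e^(-7t)

Final answer: t^4·e^(-7t)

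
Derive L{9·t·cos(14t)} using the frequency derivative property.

L{cos(14t)} = s/(s² + 196). Derivative: d/ds[s/(s² + 196)] = [(s² + 196) - s·2s]/(s² + 196)² = (196 - s²)/(s² + 196)². So L{t·cos(14t)} = -F'(s) = (s² - 196)/(s² + 196)². Then L{9·t·cos(14t)} = 9·(s² - 196)/(s² + 196)²

Final answer: 9·(s² - 196)/(s² + 196)²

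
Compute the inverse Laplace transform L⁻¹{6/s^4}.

L⁻¹{n!/s^(n+1)} = t^n with n=3. So L⁻¹{6/s^4} = t^3

Final answer: t^3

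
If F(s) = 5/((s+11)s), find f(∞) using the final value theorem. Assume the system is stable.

f(∞) = lim_{s→0} sF(s) = lim_{s→0} 5/(s+11) = 5/11

Final answer: 5/11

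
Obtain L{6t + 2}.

L{6t + 2} = 6·L{t} + 2·L{1} = 6/s² + 2/s

Final answer: 6/s² + 2/s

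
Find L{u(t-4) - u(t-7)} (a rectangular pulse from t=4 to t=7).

L{u(t-a)} = e^(-as)/s. L{u(t-4) - u(t-7)} = (e^(-4s) - e^(-7s))/s

Final answer: (e^(-4s) - e^(-7s))/s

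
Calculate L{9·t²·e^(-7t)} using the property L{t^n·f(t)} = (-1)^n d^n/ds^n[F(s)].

L{e^(-7t)} = 1/(s+7). d/ds[1/(s+7)] = -1/(s+7)². d²/ds²[1/(s+7)] = 2/(s+7)³. So L{t²·e^(-7t)} = (-1)² · 2/(s+7)³ = 2/(s+7)³. Then L{9·t²·e^(-7t)} = 9·2/(s+7)³ = 18/(s+7)³

Final answer: 18/(s+7)³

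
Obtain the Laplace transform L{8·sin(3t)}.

L{sin(ωt)} = ω/(s² + ω²), so L{sin(3t)} = 3/(s² + 9). Then L{8·sin(3t)} = 8·3/(s² + 9) = 24/(s² + 9)

Final answer: 24/(s² + 9)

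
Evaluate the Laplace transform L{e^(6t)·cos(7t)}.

L{e^(at)·cos(ωt)} = (s-a)/((s-a)² + ω²), so L{e^(6t)·cos(7t)} = (s-6)/((s-6)² + 49)

Final answer: (s-6)/((s-6)² + 49)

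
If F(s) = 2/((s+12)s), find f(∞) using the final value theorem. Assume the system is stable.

f(∞) = lim_{s→0} sF(s) = lim_{s→0} 2/(s+12) = 1/6

Final answer: 1/6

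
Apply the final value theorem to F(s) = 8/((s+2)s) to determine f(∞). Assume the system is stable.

f(∞) = lim_{s→0} sF(s) = lim_{s→0} 8/(s+2) = 4

Final answer: 4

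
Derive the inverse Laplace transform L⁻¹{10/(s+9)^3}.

L⁻¹{n!/(s-a)^(n+1)} = t^n·e^(at) with n=2, a=-9. So L⁻¹{2/(s+9)^3} = t^2·e^(-9t), and L⁻¹{10/(s+9)^3} = (10/2)·t^2·e^(-9t) = 5·t^2·e^(-9t)

Final answer: 5·t^2·e^(-9t)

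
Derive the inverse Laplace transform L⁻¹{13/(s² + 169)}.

L⁻¹{13/(s² + 169)} = sin(13t)

Final answer: sin(13t)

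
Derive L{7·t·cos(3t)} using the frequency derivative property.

L{cos(3t)} = s/(s² + 9). Derivative: d/ds[s/(s² + 9)] = [(s² + 9) - s·2s]/(s² + 9)² = (9 - s²)/(s² + 9)². So L{t·cos(3t)} = -F'(s) = (s² - 9)/(s² + 9)². Then L{7·t·cos(3t)} = 7·(s² - 9)/(s² + 9)²

Final answer: 7·(s² - 9)/(s² + 9)²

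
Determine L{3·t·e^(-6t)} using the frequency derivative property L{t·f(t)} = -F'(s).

L{e^(-6t)} = 1/(s+6). By frequency derivative: L{t·e^(-6t)} = -d/ds[1/(s+6)] = -(-1)/(s+6)² = 1/(s+6)². Then L{3·t·e^(-6t)} = 3·1/(s+6)² = 3/(s+6)²

Final answer: 3/(s+6)²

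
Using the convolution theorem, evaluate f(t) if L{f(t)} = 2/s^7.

2/s^7 = (2/s)·(1/s^6) = L{2}·L{t^5/120}. By convolution, f(t) = 2*t^5/120 = ∫₀ᵗ 2·τ^5/120 dτ = 2·t^6/720

Final answer: 2·t^6/720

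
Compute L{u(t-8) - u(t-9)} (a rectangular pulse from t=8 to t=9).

L{u(t-a)} = e^(-as)/s. L{u(t-8) - u(t-9)} = (e^(-8s) - e^(-9s))/s

Final answer: (e^(-8s) - e^(-9s))/s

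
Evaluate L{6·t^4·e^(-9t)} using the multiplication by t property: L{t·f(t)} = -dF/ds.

Using L{t^n·e^(at)} = n!/(s-a)^(n+1), L{t^4·e^(-9t)} = 24/(s+9)^5, so L{6·t^4·e^(-9t)} = 6·24/(s+9)^5 = 144/(s+9)^5

Final answer: 144/(s+9)^5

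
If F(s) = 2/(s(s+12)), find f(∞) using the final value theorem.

f(∞) = lim_{s→0} s·2/(s(s+12)) = lim_{s→0} 2/(s+12) = 2/12 = 1/6

Final answer: 1/6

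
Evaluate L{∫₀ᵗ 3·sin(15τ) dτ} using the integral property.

L{∫₀ᵗ f(τ)dτ} = F(s)/s with F(s) = 45/(s² + 225), so the result is (45/(s² + 225))/s = 45/(s(s² + 225))

Final answer: 45/(s(s² + 225))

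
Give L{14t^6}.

L{t^n} = n!/s^(n+1). So L{14t^6} = 14·6!/s^7 = 10080/s^7

Final answer: 10080/s^7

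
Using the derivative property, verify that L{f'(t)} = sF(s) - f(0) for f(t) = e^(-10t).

f'(t) = -10e^(-10t). Direct: L{f'(t)} = -10/(s+10). Property: s·1/(s+10) - 1 = (s - (s+10))/(s+10) = -10/(s+10). ✓

Final answer: -10/(s+10)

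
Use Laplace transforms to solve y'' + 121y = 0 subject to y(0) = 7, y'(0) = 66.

L{y''} + 121L{y} = 0. s²Y - 7s - 66 + 121Y = 0. Y(s² + 121) = 7s + 66. Y = (7s + 66)/(s² + 121). Inverting: y(t) = 7cos(11t) + 6sin(11t)

Final answer: y(t) = 7cos(11t) + 6sin(11t)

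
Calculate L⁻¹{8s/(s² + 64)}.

This is the form c·s/(s² + a²) with a = 8, c = 8. L⁻¹ = 8·cos(8t)

Final answer: 8·cos(8t)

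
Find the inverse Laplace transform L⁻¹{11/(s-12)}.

L⁻¹{1/(s-a)} = e^(at), so L⁻¹{1/(s-12)} = e^(12t), and L⁻¹{11/(s-12)} = 11·e^(12t)

Final answer: 11·e^(12t)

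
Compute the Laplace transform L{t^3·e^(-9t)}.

L{t^n·e^(at)} = n!/(s-a)^(n+1), so L{t^3·e^(-9t)} = 6/(s+9)^4

Final answer: 6/(s+9)^4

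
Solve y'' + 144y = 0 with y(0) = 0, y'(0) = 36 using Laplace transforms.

L{y''} + 144L{y} = 0. s²Y - 0 - 36 + 144Y = 0. Y(s² + 144) = 36. Y = (36)/(s² + 144). Inverting: y(t) = 3sin(12t)

Final answer: y(t) = 3sin(12t)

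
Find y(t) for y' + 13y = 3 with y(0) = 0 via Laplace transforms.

sY + 13Y = 3/s. Y = 3/(s(s+13)). Partial fractions: Y = 3/13/s - 3/13/(s+13)

Final answer: y(t) = 3/13(1 - e^(-13t))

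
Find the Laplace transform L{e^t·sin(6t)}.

L{e^(at)·sin(ωt)} = ω/((s-a)² + ω²), so L{e^t·sin(6t)} = 6/((s-1)² + 36)

Final answer: 6/((s-1)² + 36)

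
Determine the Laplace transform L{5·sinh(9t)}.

L{sinh(ωt)} = ω/(s² - ω²), so L{sinh(9t)} = 9/(s² - 81). Then L{5·sinh(9t)} = 5·9/(s² - 81) = 45/(s² - 81)

Final answer: 45/(s² - 81)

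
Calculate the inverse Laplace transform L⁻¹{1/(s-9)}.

L⁻¹{1/(s-a)} = e^(at), so L⁻¹{1/(s-9)} = e^(9t)

Final answer: e^(9t)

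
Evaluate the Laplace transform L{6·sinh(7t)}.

L{sinh(ωt)} = ω/(s² - ω²), so L{sinh(7t)} = 7/(s² - 49). Then L{6·sinh(7t)} = 6·7/(s² - 49) = 42/(s² - 49)

Final answer: 42/(s² - 49)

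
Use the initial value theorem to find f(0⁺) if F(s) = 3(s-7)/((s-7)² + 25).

f(0⁺) = lim_{s→∞} sF(s) = lim_{s→∞} 3s(s-7)/((s-7)² + 25) = 3

Final answer: 3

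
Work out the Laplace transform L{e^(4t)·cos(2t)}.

L{e^(at)·cos(ωt)} = (s-a)/((s-a)² + ω²), so L{e^(4t)·cos(2t)} = (s-4)/((s-4)² + 4)

Final answer: (s-4)/((s-4)² + 4)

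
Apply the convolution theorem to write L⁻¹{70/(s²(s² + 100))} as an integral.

70/(s²(s² + 100)) = (1/s²)·(70/(s² + 100)) = L{t}·L{7·sin(10t)}. So f(t) = t*(7·sin(10t)) = ∫₀ᵗ 7τ·sin(10(t-τ)) dτ

Final answer: ∫₀ᵗ 7τ·sin(10(t-τ)) dτ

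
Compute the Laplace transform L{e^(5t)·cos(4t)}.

L{e^(at)·cos(ωt)} = (s-a)/((s-a)² + ω²), so L{e^(5t)·cos(4t)} = (s-5)/((s-5)² + 16)

Final answer: (s-5)/((s-5)² + 16)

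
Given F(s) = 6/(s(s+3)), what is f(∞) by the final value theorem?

f(∞) = lim_{s→0} s·6/(s(s+3)) = lim_{s→0} 6/(s+3) = 6/3 = 2

Final answer: 2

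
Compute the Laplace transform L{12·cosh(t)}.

L{cosh(ωt)} = s/(s² - ω²), so L{cosh(t)} = s/(s² - 1). Then L{12·cosh(t)} = 12·s/(s² - 1) = 12s/(s² - 1)

Final answer: 12s/(s² - 1)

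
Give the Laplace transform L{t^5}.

L{t^n} = n!/s^(n+1), so L{t^5} = 120/s^6

Final answer: 120/s^6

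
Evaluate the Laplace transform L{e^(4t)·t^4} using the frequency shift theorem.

L{e^(at)·t^n} = n!/(s-a)^(n+1), so L{e^(4t)·t^4} = 24/(s-4)^5

Final answer: 24/(s-4)^5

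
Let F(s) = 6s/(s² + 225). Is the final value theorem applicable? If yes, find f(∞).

The final value theorem requires all poles of sF(s) in the left half-plane. sF(s) = 6s²/(s² + 225) has poles at s = ±15i (imaginary axis). Theorem does NOT apply (oscillatory system).

Final answer: Not applicable (oscillatory)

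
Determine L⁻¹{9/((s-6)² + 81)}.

Form: b/((s-a)² + b²) → e^(at)sin(bt). With a=6, b=9

Final answer: e^(6t)·sin(9t)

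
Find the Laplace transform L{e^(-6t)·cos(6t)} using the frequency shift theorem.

Frequency shift: L{e^(at)f(t)} = F(s-a). L{e^(-6t)·cos(6t)} = (s+6)/((s+6)² + 36)

Final answer: (s+6)/((s+6)² + 36)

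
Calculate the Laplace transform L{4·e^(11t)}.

L{e^(at)} = 1/(s-a), so L{e^(11t)} = 1/(s-11). Then L{4·e^(11t)} = 4/(s-11)

Final answer: 4/(s-11)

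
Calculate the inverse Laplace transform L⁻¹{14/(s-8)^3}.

L⁻¹{n!/(s-a)^(n+1)} = t^n·e^(at) with n=2, a=8. So L⁻¹{2/(s-8)^3} = t^2·e^(8t), and L⁻¹{14/(s-8)^3} = (14/2)·t^2·e^(8t) = 7·t^2·e^(8t)

Final answer: 7·t^2·e^(8t)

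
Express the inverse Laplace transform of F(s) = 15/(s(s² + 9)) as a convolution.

15/(s(s² + 9)) = (1/s)·(15/(s² + 9)) = L{1}·L{5·sin(3t)}. So f(t) = 1*(5·sin(3t)) = ∫₀ᵗ 5·sin(3τ) dτ

Final answer: ∫₀ᵗ 5·sin(3τ) dτ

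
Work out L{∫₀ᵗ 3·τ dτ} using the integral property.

L{∫₀ᵗ f(τ)dτ} = F(s)/s with f(t) = 3t. F(s) = 3/s^2, so L{∫₀ᵗ 3·τ dτ} = (3/s^2)/s = 3/s^3. (Check: ∫₀ᵗ 3·τ dτ = 3t^2/2.)

Final answer: 3/s^3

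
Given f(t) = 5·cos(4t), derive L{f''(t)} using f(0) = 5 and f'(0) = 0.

F(s) = 5s/(s² + 16). L{f''(t)} = s²F(s) - sf(0) - f'(0) = 5s³/(s² + 16) - 5s = (5s³ - 5s(s² + 16))/(s² + 16) = -80s/(s² + 16)

Final answer: -80s/(s² + 16)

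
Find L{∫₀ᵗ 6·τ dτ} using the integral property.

L{∫₀ᵗ f(τ)dτ} = F(s)/s with f(t) = 6t. F(s) = 6/s^2, so L{∫₀ᵗ 6·τ dτ} = (6/s^2)/s = 6/s^3. (Check: ∫₀ᵗ 6·τ dτ = 6t^2/2.)

Final answer: 6/s^3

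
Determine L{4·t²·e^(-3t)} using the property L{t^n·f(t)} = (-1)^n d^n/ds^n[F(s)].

L{e^(-3t)} = 1/(s+3). d/ds[1/(s+3)] = -1/(s+3)². d²/ds²[1/(s+3)] = 2/(s+3)³. So L{t²·e^(-3t)} = (-1)² · 2/(s+3)³ = 2/(s+3)³. Then L{4·t²·e^(-3t)} = 4·2/(s+3)³ = 8/(s+3)³

Final answer: 8/(s+3)³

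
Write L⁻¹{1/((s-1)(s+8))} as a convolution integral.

1/((s-1)(s+8)) = (1/(s-1))·(1/(s+8)) = L{e^t}·L{e^(-8t)}. So f(t) = e^t*e^(-8t) = ∫₀ᵗ e^(τ)·e^(-8(t-τ)) dτ

Final answer: ∫₀ᵗ e^(τ)·e^(-8(t-τ)) dτ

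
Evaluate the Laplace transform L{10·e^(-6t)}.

L{e^(at)} = 1/(s-a), so L{e^(-6t)} = 1/(s+6). Then L{10·e^(-6t)} = 10/(s+6)

Final answer: 10/(s+6)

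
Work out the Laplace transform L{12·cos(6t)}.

L{cos(ωt)} = s/(s² + ω²), so L{cos(6t)} = s/(s² + 36). Then L{12·cos(6t)} = 12·s/(s² + 36) = 12s/(s² + 36)

Final answer: 12s/(s² + 36)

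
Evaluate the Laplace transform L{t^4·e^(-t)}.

L{t^n·e^(at)} = n!/(s-a)^(n+1), so L{t^4·e^(-t)} = 24/(s+1)^5

Final answer: 24/(s+1)^5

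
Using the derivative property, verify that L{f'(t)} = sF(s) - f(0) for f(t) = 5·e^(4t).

f'(t) = 20e^(4t). Direct: L{f'(t)} = 20/(s-4). Property: s·5/(s-4) - 5 = (5s - 5(s-4))/(s-4) = 20/(s-4). ✓

Final answer: 20/(s-4)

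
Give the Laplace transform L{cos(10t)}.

L{cos(ωt)} = s/(s² + ω²), so L{cos(10t)} = s/(s² + 100)

Final answer: s/(s² + 100)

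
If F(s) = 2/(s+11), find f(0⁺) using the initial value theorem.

f(0⁺) = lim_{s→∞} s·2/(s+11) = lim_{s→∞} 2s/(s+11) = 2

Final answer: 2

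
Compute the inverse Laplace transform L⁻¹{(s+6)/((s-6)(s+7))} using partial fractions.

Using partial fractions, f(t) = (12e^(6t) + e^(-7t))/13

Final answer: (12e^(6t) + e^(-7t))/13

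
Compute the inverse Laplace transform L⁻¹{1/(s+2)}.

L⁻¹{1/(s-a)} = e^(at), so L⁻¹{1/(s+2)} = e^(-2t)

Final answer: e^(-2t)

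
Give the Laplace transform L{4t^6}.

L{4t^6} = 4 · L{t^6} = 4 · 720/s^7 = 2880/s^7

Final answer: 2880/s^7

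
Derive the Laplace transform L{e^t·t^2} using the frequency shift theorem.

L{e^(at)·t^n} = n!/(s-a)^(n+1), so L{e^t·t^2} = 2/(s-1)^3

Final answer: 2/(s-1)^3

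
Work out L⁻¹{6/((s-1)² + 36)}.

Form: b/((s-a)² + b²) → e^(at)sin(bt). With a=1, b=6

Final answer: e^t·sin(6t)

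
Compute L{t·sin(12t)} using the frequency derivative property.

L{sin(12t)} = 12/(s² + 144). By L{t·f(t)} = -F'(s): -d/ds[12/(s² + 144)] = -(12)·(-2s)/(s² + 144)² = 24s/(s² + 144)²

Final answer: 24s/(s² + 144)²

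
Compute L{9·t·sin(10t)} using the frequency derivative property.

L{sin(10t)} = 10/(s² + 100). By L{t·f(t)} = -F'(s): -d/ds[10/(s² + 100)] = -(10)·(-2s)/(s² + 100)² = 20s/(s² + 100)². Then L{9·t·sin(10t)} = 9·20s/(s² + 100)² = 180s/(s² + 100)²

Final answer: 180s/(s² + 100)²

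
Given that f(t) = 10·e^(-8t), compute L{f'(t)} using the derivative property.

f(0) = 10, F(s) = 10/(s+8). L{f'(t)} = s·F(s) - f(0) = 10s/(s+8) - 10 = (10s - 10(s+8))/(s+8) = -80/(s+8)

Final answer: -80/(s+8)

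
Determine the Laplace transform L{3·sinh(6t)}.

L{sinh(ωt)} = ω/(s² - ω²), so L{sinh(6t)} = 6/(s² - 36). Then L{3·sinh(6t)} = 3·6/(s² - 36) = 18/(s² - 36)

Final answer: 18/(s² - 36)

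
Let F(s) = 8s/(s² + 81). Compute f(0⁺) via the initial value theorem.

f(0⁺) = lim_{s→∞} s·8s/(s² + 81) = lim_{s→∞} 8s²/(s² + 81) = 8

Final answer: 8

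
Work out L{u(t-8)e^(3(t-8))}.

u(t-a)f(t-a) with f(t)=e^(3t). L{e^(3t)} = 1/(s-3). By time shift: e^(-8s)/(s-3)

Final answer: e^(-8s)/(s-3)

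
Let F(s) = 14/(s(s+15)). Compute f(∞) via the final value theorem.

f(∞) = lim_{s→0} s·14/(s(s+15)) = lim_{s→0} 14/(s+15) = 14/15 = 14/15

Final answer: 14/15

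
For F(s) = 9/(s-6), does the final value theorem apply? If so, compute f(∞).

sF(s) = 9s/(s-6) has a pole at s = 6 in the right half-plane. Theorem does NOT apply (unstable system; f(t) = 9·e^(6t) grows without bound).

Final answer: Not applicable (unstable)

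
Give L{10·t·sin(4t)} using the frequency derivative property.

L{sin(4t)} = 4/(s² + 16). By L{t·f(t)} = -F'(s): -d/ds[4/(s² + 16)] = -(4)·(-2s)/(s² + 16)² = 8s/(s² + 16)². Then L{10·t·sin(4t)} = 10·8s/(s² + 16)² = 80s/(s² + 16)²

Final answer: 80s/(s² + 16)²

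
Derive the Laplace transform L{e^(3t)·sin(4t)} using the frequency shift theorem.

Frequency shift: L{e^(at)f(t)} = F(s-a). L{e^(3t)·sin(4t)} = 4/((s-3)² + 16)

Final answer: 4/((s-3)² + 16)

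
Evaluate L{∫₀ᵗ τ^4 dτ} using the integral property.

L{∫₀ᵗ f(τ)dτ} = F(s)/s with f(t) = t^4. F(s) = 24/s^5, so L{∫₀ᵗ τ^4 dτ} = (24/s^5)/s = 24/s^6. (Check: ∫₀ᵗ τ^4 dτ = t^5/5.)

Final answer: 24/s^6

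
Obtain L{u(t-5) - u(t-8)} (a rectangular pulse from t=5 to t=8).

L{u(t-a)} = e^(-as)/s. L{u(t-5) - u(t-8)} = (e^(-5s) - e^(-8s))/s

Final answer: (e^(-5s) - e^(-8s))/s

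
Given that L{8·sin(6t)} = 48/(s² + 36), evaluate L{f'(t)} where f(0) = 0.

L{f'(t)} = s·F(s) - f(0) = s·48/(s² + 36) - 0 = 48s/(s² + 36)

Final answer: 48s/(s² + 36)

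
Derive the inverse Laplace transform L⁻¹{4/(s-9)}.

L⁻¹{1/(s-a)} = e^(at), so L⁻¹{1/(s-9)} = e^(9t), and L⁻¹{4/(s-9)} = 4·e^(9t)

Final answer: 4·e^(9t)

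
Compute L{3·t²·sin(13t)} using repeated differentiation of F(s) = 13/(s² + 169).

F(s) = 13/(s² + 169). F'(s) = -26s/(s² + 169)². F''(s) = -26(169 - 3s²)/(s² + 169)³ = (78s² - 4394)/(s² + 169)³. So L{t²·sin(13t)} = (-1)² F''(s) = (78s² - 4394)/(s² + 169)³. Then L{3·t²·sin(13t)} = 3·(78s² - 4394)/(s² + 169)³ = (234s² - 13182)/(s² + 169)³

Final answer: (234s² - 13182)/(s² + 169)³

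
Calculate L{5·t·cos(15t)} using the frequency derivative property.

L{cos(15t)} = s/(s² + 225). Derivative: d/ds[s/(s² + 225)] = [(s² + 225) - s·2s]/(s² + 225)² = (225 - s²)/(s² + 225)². So L{t·cos(15t)} = -F'(s) = (s² - 225)/(s² + 225)². Then L{5·t·cos(15t)} = 5·(s² - 225)/(s² + 225)²

Final answer: 5·(s² - 225)/(s² + 225)²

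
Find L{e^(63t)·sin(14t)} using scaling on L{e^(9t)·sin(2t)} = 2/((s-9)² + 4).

Scaling with a=7: L{e^(63t)·sin(14t)} = (1/7) · 2/((s/7-9)² + 4). Simplifying: 14/((s-63)² + 196)

Final answer: 14/((s-63)² + 196)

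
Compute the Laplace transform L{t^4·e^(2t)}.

L{t^n·e^(at)} = n!/(s-a)^(n+1), so L{t^4·e^(2t)} = 24/(s-2)^5

Final answer: 24/(s-2)^5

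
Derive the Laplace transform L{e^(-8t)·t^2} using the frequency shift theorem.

L{e^(at)·t^n} = n!/(s-a)^(n+1), so L{e^(-8t)·t^2} = 2/(s+8)^3

Final answer: 2/(s+8)^3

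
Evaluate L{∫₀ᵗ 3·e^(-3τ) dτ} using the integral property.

L{∫₀ᵗ f(τ)dτ} = F(s)/s with F(s) = 3/(s+3), so L{∫₀ᵗ 3·e^(-3τ) dτ} = 3/(s(s+3))

Final answer: 3/(s(s+3))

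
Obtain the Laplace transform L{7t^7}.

L{7t^7} = 7 · L{t^7} = 7 · 5040/s^8 = 35280/s^8

Final answer: 35280/s^8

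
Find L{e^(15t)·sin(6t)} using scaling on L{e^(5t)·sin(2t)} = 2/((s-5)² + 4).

Scaling with a=3: L{e^(15t)·sin(6t)} = (1/3) · 2/((s/3-5)² + 4). Simplifying: 6/((s-15)² + 36)

Final answer: 6/((s-15)² + 36)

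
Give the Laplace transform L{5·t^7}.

L{t^n} = n!/s^(n+1), so L{t^7} = 5040/s^8. Then L{5·t^7} = 5·5040/s^8 = 25200/s^8

Final answer: 25200/s^8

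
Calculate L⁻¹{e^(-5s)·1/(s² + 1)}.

L⁻¹{1/(s² + 1)} = sin(t). By the time shift theorem, L⁻¹{e^(-as)F(s)} = u(t-a)f(t-a) with a=5, so L⁻¹{e^(-5s)·1/(s² + 1)} = u(t-5)·sin((t-5))

Final answer: u(t-5)·sin((t-5))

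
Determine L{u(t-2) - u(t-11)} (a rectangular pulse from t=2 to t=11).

L{u(t-a)} = e^(-as)/s. L{u(t-2) - u(t-11)} = (e^(-2s) - e^(-11s))/s

Final answer: (e^(-2s) - e^(-11s))/s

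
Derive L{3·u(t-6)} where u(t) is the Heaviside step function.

L{u(t-a)} = e^(-as)/s. Here a=6, so L{u(t-6)} = e^(-6s)/s, and L{3·u(t-6)} = 3·e^(-6s)/s

Final answer: 3·e^(-6s)/s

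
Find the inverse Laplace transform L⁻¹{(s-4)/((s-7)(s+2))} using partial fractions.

Using partial fractions, f(t) = (3e^(7t) + 6e^(-2t))/9

Final answer: (3e^(7t) + 6e^(-2t))/9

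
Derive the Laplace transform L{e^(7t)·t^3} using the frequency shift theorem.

L{e^(at)·t^n} = n!/(s-a)^(n+1), so L{e^(7t)·t^3} = 6/(s-7)^4

Final answer: 6/(s-7)^4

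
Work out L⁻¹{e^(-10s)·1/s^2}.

L⁻¹{1/s^2} = t. By the time shift theorem, L⁻¹{e^(-as)F(s)} = u(t-a)f(t-a) with a=10, so L⁻¹{e^(-10s)·1/s^2} = u(t-10)·(t-10)

Final answer: u(t-10)·(t-10)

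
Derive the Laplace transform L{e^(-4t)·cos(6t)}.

L{e^(at)·cos(ωt)} = (s-a)/((s-a)² + ω²), so L{e^(-4t)·cos(6t)} = (s+4)/((s+4)² + 36)

Final answer: (s+4)/((s+4)² + 36)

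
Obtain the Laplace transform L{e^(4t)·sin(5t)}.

L{e^(at)·sin(ωt)} = ω/((s-a)² + ω²), so L{e^(4t)·sin(5t)} = 5/((s-4)² + 25)

Final answer: 5/((s-4)² + 25)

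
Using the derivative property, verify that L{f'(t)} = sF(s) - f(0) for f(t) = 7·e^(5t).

f'(t) = 35e^(5t). Direct: L{f'(t)} = 35/(s-5). Property: s·7/(s-5) - 7 = (7s - 7(s-5))/(s-5) = 35/(s-5). ✓

Final answer: 35/(s-5)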